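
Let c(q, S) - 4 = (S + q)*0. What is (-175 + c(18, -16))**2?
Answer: 29241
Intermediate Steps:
c(q, S) = 4 (c(q, S) = 4 + (S + q)*0 = 4 + 0 = 4)
(-175 + c(18, -16))**2 = (-175 + 4)**2 = (-171)**2 = 29241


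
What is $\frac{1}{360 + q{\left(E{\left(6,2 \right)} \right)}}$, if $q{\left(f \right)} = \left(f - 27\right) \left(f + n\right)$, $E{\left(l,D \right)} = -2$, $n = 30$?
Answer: $- \frac{1}{452} \approx -0.0022124$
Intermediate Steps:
$q{\left(f \right)} = \left(-27 + f\right) \left(30 + f\right)$ ($q{\left(f \right)} = \left(f - 27\right) \left(f + 30\right) = \left(-27 + f\right) \left(30 + f\right)$)
$\frac{1}{360 + q{\left(E{\left(6,2 \right)} \right)}} = \frac{1}{360 + \left(-810 + \left(-2\right)^{2} + 3 \left(-2\right)\right)} = \frac{1}{360 - 812} = \frac{1}{-452} = - \frac{1}{452}$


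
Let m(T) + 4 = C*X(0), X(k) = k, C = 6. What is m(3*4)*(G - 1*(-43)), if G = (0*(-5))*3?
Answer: -172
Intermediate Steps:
m(T) = -4 (m(T) = -4 + 6*0 = -4 + 0 = -4)
G = 0 (G = 0*3 = 0)
m(3*4)*(G - 1*(-43)) = -4*(0 - 1*(-43)) = -4*(0 + 43) = -4*43 = -172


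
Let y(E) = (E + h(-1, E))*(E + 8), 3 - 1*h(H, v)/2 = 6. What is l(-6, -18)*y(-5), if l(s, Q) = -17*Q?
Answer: -10098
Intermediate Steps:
h(H, v) = -6 (h(H, v) = 6 - 2*6 = 6 - 12 = -6)
y(E) = (-6 + E)*(8 + E) (y(E) = (E - 6)*(E + 8) = (-6 + E)*(8 + E))
l(-6, -18)*y(-5) = (-17*(-18))*(-48 + (-5)² + 2*(-5)) = 306*(-48 + 25 - 10) = 306*(-33) = -10098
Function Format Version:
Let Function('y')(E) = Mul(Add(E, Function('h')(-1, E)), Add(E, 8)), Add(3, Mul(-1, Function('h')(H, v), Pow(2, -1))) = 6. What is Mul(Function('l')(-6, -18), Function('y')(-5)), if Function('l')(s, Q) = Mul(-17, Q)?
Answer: -10098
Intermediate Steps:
Function('h')(H, v) = -6 (Function('h')(H, v) = Add(6, Mul(-2, 6)) = Add(6, -12) = -6)
Function('y')(E) = Mul(Add(-6, E), Add(8, E)) (Function('y')(E) = Mul(Add(E, -6), Add(E, 8)) = Mul(Add(-6, E), Add(8, E)))
Mul(Function('l')(-6, -18), Function('y')(-5)) = Mul(Mul(-17, -18), Add(-48, Pow(-5, 2), Mul(2, -5))) = Mul(306, Add(-48, 25, -10)) = Mul(306, -33) = -10098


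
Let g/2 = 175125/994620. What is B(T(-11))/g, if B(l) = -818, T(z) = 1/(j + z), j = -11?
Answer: -27119972/11675 ≈ -2322.9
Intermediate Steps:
T(z) = 1/(-11 + z)
g = 11675/33154 (g = 2*(175125/994620) = 2*(175125*(1/994620)) = 2*(11675/66308) = 11675/33154 ≈ 0.35214)
B(T(-11))/g = -818/11675/33154 = -818*33154/11675 = -27119972/11675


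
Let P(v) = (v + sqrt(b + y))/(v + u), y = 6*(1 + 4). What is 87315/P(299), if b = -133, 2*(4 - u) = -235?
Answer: 21956142585/179008 - 73431915*I*sqrt(103)/179008 ≈ 1.2265e+5 - 4163.2*I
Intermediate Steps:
u = 243/2 (u = 4 - 1/2*(-235) = 4 + 235/2 = 243/2 ≈ 121.50)
y = 30 (y = 6*5 = 30)
P(v) = (v + I*sqrt(103))/(243/2 + v) (P(v) = (v + sqrt(-133 + 30))/(v + 243/2) = (v + sqrt(-103))/(243/2 + v) = (v + I*sqrt(103))/(243/2 + v))
87315/P(299) = 87315/((2*(299 + I*sqrt(103))/(243 + 2*299))) = 87315/((2*(299 + I*sqrt(103))/(243 + 598))) = 87315/((2*(299 + I*sqrt(103))/841)) = 87315/((2*(1/841)*(299 + I*sqrt(103)))) = 87315/(598/841 + 2*I*sqrt(103)/841)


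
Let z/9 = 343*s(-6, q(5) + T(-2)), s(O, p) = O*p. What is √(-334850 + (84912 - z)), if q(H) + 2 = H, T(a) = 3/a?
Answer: I*√222155 ≈ 471.33*I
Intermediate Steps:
q(H) = -2 + H
z = -27783 (z = 9*(343*(-6*((-2 + 5) + 3/(-2)))) = 9*(343*(-6*(3 + 3*(-½)))) = 9*(343*(-6*(3 - 3/2))) = 9*(343*(-6*3/2)) = 9*(343*(-9)) = 9*(-3087) = -27783)
√(-334850 + (84912 - z)) = √(-334850 + (84912 - 1*(-27783))) = √(-334850 + (84912 + 27783)) = √(-334850 + 112695) = √(-222155) = I*√222155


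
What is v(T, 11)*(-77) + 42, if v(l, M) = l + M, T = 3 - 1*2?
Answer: -882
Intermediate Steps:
T = 1 (T = 3 - 2 = 1)
v(l, M) = M + l
v(T, 11)*(-77) + 42 = (11 + 1)*(-77) + 42 = 12*(-77) + 42 = -924 + 42 = -882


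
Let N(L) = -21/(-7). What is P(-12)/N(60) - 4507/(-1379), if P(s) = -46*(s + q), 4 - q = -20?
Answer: -249229/1379 ≈ -180.73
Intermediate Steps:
q = 24 (q = 4 - 1*(-20) = 4 + 20 = 24)
P(s) = -1104 - 46*s (P(s) = -46*(s + 24) = -46*(24 + s) = -1104 - 46*s)
N(L) = 3 (N(L) = -21*(-1/7) = 3)
P(-12)/N(60) - 4507/(-1379) = (-1104 - 46*(-12))/3 - 4507/(-1379) = (-1104 + 552)*(1/3) - 4507*(-1/1379) = -552*1/3 + 4507/1379 = -184 + 4507/1379 = -249229/1379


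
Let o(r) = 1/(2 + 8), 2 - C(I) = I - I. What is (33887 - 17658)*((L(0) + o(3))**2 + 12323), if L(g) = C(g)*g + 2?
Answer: 20006153689/100 ≈ 2.0006e+8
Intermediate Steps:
C(I) = 2 (C(I) = 2 - (I - I) = 2 - 1*0 = 2 + 0 = 2)
L(g) = 2 + 2*g (L(g) = 2*g + 2 = 2 + 2*g)
o(r) = 1/10
(33887 - 17658)*((L(0) + o(3))**2 + 12323) = (33887 - 17658)*(((2 + 2*0) + 1/10)**2 + 12323) = 16229*(((2 + 0) + 1/10)**2 + 12323) = 16229*((2 + 1/10)**2 + 12323) = 16229*((21/10)**2 + 12323) = 16229*(441/100 + 12323) = 16229*(1232741/100) = 20006153689/100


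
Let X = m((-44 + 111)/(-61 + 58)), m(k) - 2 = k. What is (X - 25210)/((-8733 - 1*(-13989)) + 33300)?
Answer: -10813/16524 ≈ -0.65438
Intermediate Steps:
m(k) = 2 + k
X = -61/3 (X = 2 + (-44 + 111)/(-61 + 58) = 2 + 67/(-3) = 2 + 67*(-1/3) = 2 - 67/3 = -61/3 ≈ -20.333)
(X - 25210)/((-8733 - 1*(-13989)) + 33300) = (-61/3 - 25210)/((-8733 - 1*(-13989)) + 33300) = -75691/(3*((-8733 + 13989) + 33300)) = -75691/(3*(5256 + 33300)) = -75691/3/38556 = -75691/3*1/38556 = -10813/16524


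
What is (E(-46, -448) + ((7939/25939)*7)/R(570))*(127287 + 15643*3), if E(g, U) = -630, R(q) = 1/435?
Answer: 1364579049960/25939 ≈ 5.2607e+7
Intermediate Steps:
R(q) = 1/435
(E(-46, -448) + ((7939/25939)*7)/R(570))*(127287 + 15643*3) = (-630 + ((7939/25939)*7)/(1/435))*(127287 + 15643*3) = (-630 + ((7939*(1/25939))*7)*435)*(127287 + 46929) = (-630 + ((7939/25939)*7)*435)*174216 = (-630 + (55573/25939)*435)*174216 = (-630 + 24174255/25939)*174216 = (7832685/25939)*174216 = 1364579049960/25939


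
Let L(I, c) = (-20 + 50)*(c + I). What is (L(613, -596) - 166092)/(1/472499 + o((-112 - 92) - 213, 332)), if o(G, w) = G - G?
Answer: -78237329418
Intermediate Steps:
L(I, c) = 30*I + 30*c (L(I, c) = 30*(I + c) = 30*I + 30*c)
o(G, w) = 0
(L(613, -596) - 166092)/(1/472499 + o((-112 - 92) - 213, 332)) = ((30*613 + 30*(-596)) - 166092)/(1/472499 + 0) = ((18390 - 17880) - 166092)/(1/472499 + 0) = (510 - 166092)/(1/472499) = -165582*472499 = -78237329418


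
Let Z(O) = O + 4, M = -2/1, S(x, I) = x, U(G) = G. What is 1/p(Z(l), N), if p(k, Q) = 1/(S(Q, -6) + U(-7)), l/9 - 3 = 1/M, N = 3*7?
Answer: 14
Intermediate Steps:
M = -2 (M = -2*1 = -2)
N = 21
l = 45/2 (l = 27 + 9/(-2) = 27 + 9*(-½) = 27 - 9/2 = 45/2 ≈ 22.500)
Z(O) = 4 + O
p(k, Q) = 1/(-7 + Q) (p(k, Q) = 1/(Q - 7) = 1/(-7 + Q))
1/p(Z(l), N) = 1/(1/(-7 + 21)) = 1/(1/14) = 14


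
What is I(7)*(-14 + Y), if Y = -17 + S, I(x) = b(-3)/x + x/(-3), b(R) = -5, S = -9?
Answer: 2560/21 ≈ 121.90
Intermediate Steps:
I(x) = -5/x - x/3 (I(x) = -5/x + x/(-3) = -5/x + x*(-⅓) = -5/x - x/3)
Y = -26 (Y = -17 - 9 = -26)
I(7)*(-14 + Y) = (-5/7 - ⅓*7)*(-14 - 26) = (-5*⅐ - 7/3)*(-40) = (-5/7 - 7/3)*(-40) = -64/21*(-40) = 2560/21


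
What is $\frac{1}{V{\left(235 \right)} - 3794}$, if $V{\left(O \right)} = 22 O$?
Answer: $\frac{1}{1376} \approx 0.00072674$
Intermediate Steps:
$\frac{1}{V{\left(235 \right)} - 3794} = \frac{1}{22 \cdot 235 - 3794} = \frac{1}{5170 - 3794} = \frac{1}{1376}$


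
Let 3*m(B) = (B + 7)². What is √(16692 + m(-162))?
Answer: √222303/3 ≈ 157.16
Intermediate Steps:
m(B) = (7 + B)²/3 (m(B) = (B + 7)²/3 = (7 + B)²/3)
√(16692 + m(-162)) = √(16692 + (7 - 162)²/3) = √(16692 + (⅓)*(-155)²) = √(16692 + (⅓)*24025) = √(16692 + 24025/3) = √(74101/3) = √222303/3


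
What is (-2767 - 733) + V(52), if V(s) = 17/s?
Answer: -181983/52 ≈ -3499.7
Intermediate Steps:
(-2767 - 733) + V(52) = (-2767 - 733) + 17/52 = -3500 + 17*(1/52) = -3500 + 17/52 = -181983/52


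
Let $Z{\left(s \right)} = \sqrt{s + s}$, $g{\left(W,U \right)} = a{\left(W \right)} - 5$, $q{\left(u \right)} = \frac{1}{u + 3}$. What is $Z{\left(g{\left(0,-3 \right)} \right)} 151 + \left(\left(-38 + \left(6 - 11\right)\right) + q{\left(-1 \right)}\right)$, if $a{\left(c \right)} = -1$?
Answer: $- \frac{85}{2} + 302 i \sqrt{3} \approx -42.5 + 523.08 i$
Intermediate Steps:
$q{\left(u \right)} = \frac{1}{3 + u}$
$g{\left(W,U \right)} = -6$ ($g{\left(W,U \right)} = -1 - 5 = -6$)
$Z{\left(s \right)} = \sqrt{2} \sqrt{s}$ ($Z{\left(s \right)} = \sqrt{2 s} = \sqrt{2} \sqrt{s}$)
$Z{\left(g{\left(0,-3 \right)} \right)} 151 + \left(\left(-38 + \left(6 - 11\right)\right) + q{\left(-1 \right)}\right) = \sqrt{2} \sqrt{-6} \cdot 151 + \left(\left(-38 + \left(6 - 11\right)\right) + \frac{1}{3 - 1}\right) = \sqrt{2} i \sqrt{6} \cdot 151 + \left(\left(-38 + \left(6 - 11\right)\right) + \frac{1}{2}\right) = 2 i \sqrt{3} \cdot 151 + \left(\left(-38 - 5\right) + \frac{1}{2}\right) = 302 i \sqrt{3} + \left(-43 + \frac{1}{2}\right) = 302 i \sqrt{3} - \frac{85}{2} = - \frac{85}{2} + 302 i \sqrt{3}$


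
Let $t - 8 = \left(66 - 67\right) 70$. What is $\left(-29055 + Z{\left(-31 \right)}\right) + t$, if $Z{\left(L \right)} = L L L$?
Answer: $-58908$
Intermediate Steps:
$t = -62$ ($t = 8 + \left(66 - 67\right) 70 = 8 - 70 = -62$)
$Z{\left(L \right)} = L^{3}$ ($Z{\left(L \right)} = L^{2} L = L^{3}$)
$\left(-29055 + Z{\left(-31 \right)}\right) + t = \left(-29055 + \left(-31\right)^{3}\right) - 62 = \left(-29055 - 29791\right) - 62 = -58846 - 62 = -58908$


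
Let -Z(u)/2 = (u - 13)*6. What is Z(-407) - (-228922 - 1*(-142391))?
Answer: 91571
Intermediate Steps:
Z(u) = 156 - 12*u (Z(u) = -2*(u - 13)*6 = -2*(-13 + u)*6 = -2*(-78 + 6*u) = 156 - 12*u)
Z(-407) - (-228922 - 1*(-142391)) = (156 - 12*(-407)) - (-228922 - 1*(-142391)) = (156 + 4884) - (-228922 + 142391) = 5040 - 1*(-86531) = 5040 + 86531 = 91571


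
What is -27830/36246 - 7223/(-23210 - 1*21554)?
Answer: -15870601/26169612 ≈ -0.60645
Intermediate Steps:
-27830/36246 - 7223/(-23210 - 1*21554) = -27830*1/36246 - 7223/(-23210 - 21554) = -13915/18123 - 7223/(-44764) = -13915/18123 - 7223*(-1/44764) = -13915/18123 + 233/1444 = -15870601/26169612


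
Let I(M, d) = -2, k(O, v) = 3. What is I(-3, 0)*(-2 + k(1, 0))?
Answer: -2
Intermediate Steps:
I(-3, 0)*(-2 + k(1, 0)) = -2*(-2 + 3) = -2*1 = -2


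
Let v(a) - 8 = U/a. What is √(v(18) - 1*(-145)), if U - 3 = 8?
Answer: √5530/6 ≈ 12.394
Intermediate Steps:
U = 11 (U = 3 + 8 = 11)
v(a) = 8 + 11/a
√(v(18) - 1*(-145)) = √((8 + 11/18) - 1*(-145)) = √((8 + 11*(1/18)) + 145) = √((8 + 11/18) + 145) = √(155/18 + 145) = √(2765/18) = √5530/6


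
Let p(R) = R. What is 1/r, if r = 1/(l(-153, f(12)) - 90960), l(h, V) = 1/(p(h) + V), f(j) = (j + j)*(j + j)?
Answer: -38476079/423 ≈ -90960.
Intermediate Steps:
f(j) = 4*j² (f(j) = (2*j)*(2*j) = 4*j²)
l(h, V) = 1/(V + h) (l(h, V) = 1/(h + V) = 1/(V + h))
r = -423/38476079 (r = 1/(1/(4*12² - 153) - 90960) = 1/(1/(4*144 - 153) - 90960) = 1/(1/(576 - 153) - 90960) = 1/(1/423 - 90960) = 1/(-38476079/423) = -423/38476079 ≈ -1.0994e-5)
1/r = 1/(-423/38476079) = -38476079/423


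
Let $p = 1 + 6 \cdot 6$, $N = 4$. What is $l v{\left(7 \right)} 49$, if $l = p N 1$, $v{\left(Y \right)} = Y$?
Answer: $50764$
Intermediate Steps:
$p = 37$ ($p = 1 + 36 = 37$)
$l = 148$ ($l = 37 \cdot 4 \cdot 1 = 148 \cdot 1 = 148$)
$l v{\left(7 \right)} 49 = 148 \cdot 7 \cdot 49 = 1036 \cdot 49 = 50764$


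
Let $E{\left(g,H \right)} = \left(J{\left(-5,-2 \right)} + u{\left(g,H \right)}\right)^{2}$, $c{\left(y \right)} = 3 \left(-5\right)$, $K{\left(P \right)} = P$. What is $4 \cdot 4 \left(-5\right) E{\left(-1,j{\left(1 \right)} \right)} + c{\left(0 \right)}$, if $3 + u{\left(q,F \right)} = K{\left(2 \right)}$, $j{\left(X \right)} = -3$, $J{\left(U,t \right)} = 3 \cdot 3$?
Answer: $-5135$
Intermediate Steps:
$J{\left(U,t \right)} = 9$
$c{\left(y \right)} = -15$
$u{\left(q,F \right)} = -1$ ($u{\left(q,F \right)} = -3 + 2 = -1$)
$E{\left(g,H \right)} = 64$ ($E{\left(g,H \right)} = \left(9 - 1\right)^{2} = 8^{2} = 64$)
$4 \cdot 4 \left(-5\right) E{\left(-1,j{\left(1 \right)} \right)} + c{\left(0 \right)} = 4 \cdot 4 \left(-5\right) 64 - 15 = 16 \left(-5\right) 64 - 15 = \left(-80\right) 64 - 15 = -5120 - 15 = -5135$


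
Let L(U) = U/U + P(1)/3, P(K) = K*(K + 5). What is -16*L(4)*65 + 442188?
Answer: 439068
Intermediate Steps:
P(K) = K*(5 + K)
L(U) = 3 (L(U) = U/U + (1*(5 + 1))/3 = 1 + (1*6)*(⅓) = 1 + 6*(⅓) = 1 + 2 = 3)
-16*L(4)*65 + 442188 = -16*3*65 + 442188 = -48*65 + 442188 = -3120 + 442188 = 439068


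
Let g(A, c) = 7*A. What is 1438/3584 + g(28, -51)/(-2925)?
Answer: 1751843/5241600 ≈ 0.33422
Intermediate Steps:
1438/3584 + g(28, -51)/(-2925) = 1438/3584 + (7*28)/(-2925) = 1438*(1/3584) + 196*(-1/2925) = 719/1792 - 196/2925 = 1751843/5241600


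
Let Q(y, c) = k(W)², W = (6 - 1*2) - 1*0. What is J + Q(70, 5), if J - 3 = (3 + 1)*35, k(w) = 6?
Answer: 179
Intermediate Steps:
W = 4 (W = (6 - 2) + 0 = 4 + 0 = 4)
Q(y, c) = 36 (Q(y, c) = 6² = 36)
J = 143 (J = 3 + (3 + 1)*35 = 3 + 4*35 = 3 + 140 = 143)
J + Q(70, 5) = 143 + 36 = 179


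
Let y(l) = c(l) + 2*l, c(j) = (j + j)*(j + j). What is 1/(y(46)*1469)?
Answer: 1/12568764 ≈ 7.9562e-8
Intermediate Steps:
c(j) = 4*j² (c(j) = (2*j)*(2*j) = 4*j²)
y(l) = 2*l + 4*l² (y(l) = 4*l² + 2*l = 2*l + 4*l²)
1/(y(46)*1469) = 1/((2*46*(1 + 2*46))*1469) = (1/1469)/(2*46*(1 + 92)) = (1/1469)/(2*46*93) = (1/1469)/8556 = (1/8556)*(1/1469) = 1/12568764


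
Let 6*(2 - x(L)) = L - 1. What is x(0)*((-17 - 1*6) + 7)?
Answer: -104/3 ≈ -34.667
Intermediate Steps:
x(L) = 13/6 - L/6 (x(L) = 2 - (L - 1)/6 = 2 - (-1 + L)/6 = 2 + (1/6 - L/6) = 13/6 - L/6)
x(0)*((-17 - 1*6) + 7) = (13/6 - 1/6*0)*((-17 - 1*6) + 7) = (13/6 + 0)*((-17 - 6) + 7) = 13*(-23 + 7)/6 = (13/6)*(-16) = -104/3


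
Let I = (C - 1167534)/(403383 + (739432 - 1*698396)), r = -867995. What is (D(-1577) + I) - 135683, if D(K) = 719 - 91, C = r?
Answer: -60023043574/444419 ≈ -1.3506e+5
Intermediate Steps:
C = -867995
D(K) = 628
I = -2035529/444419 (I = (-867995 - 1167534)/(403383 + (739432 - 1*698396)) = -2035529/(403383 + (739432 - 698396)) = -2035529/(403383 + 41036) = -2035529/444419 ≈ -4.5802)
(D(-1577) + I) - 135683 = (628 - 2035529/444419) - 135683 = 277059603/444419 - 135683 = -60023043574/444419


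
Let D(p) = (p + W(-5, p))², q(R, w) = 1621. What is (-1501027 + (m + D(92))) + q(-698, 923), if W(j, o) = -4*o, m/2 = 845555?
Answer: 267880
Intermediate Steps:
m = 1691110 (m = 2*845555 = 1691110)
D(p) = 9*p² (D(p) = (p - 4*p)² = (-3*p)² = 9*p²)
(-1501027 + (m + D(92))) + q(-698, 923) = (-1501027 + (1691110 + 9*92²)) + 1621 = (-1501027 + (1691110 + 9*8464)) + 1621 = (-1501027 + (1691110 + 76176)) + 1621 = (-1501027 + 1767286) + 1621 = 266259 + 1621 = 267880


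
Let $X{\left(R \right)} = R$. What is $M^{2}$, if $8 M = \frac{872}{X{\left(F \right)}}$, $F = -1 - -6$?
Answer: $\frac{11881}{25} \approx 475.24$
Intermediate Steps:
$F = 5$ ($F = -1 + 6 = 5$)
$M = \frac{109}{5}$ ($M = \frac{872 \cdot \frac{1}{5}}{8} = \frac{1}{8} \cdot \frac{872}{5} = \frac{109}{5} \approx 21.8$)
$M^{2} = \left(\frac{109}{5}\right)^{2} = \frac{11881}{25}$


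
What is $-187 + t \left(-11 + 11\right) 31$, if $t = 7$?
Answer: $-187$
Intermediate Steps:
$-187 + t \left(-11 + 11\right) 31 = -187 + 7 \left(-11 + 11\right) 31 = -187 + 7 \cdot 0 \cdot 31 = -187 + 0 \cdot 31 = -187 + 0 = -187$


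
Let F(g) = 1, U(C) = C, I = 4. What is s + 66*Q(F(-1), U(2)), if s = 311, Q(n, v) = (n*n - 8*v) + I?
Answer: -415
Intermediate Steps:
Q(n, v) = 4 + n² - 8*v (Q(n, v) = (n*n - 8*v) + 4 = (n² - 8*v) + 4 = 4 + n² - 8*v)
s + 66*Q(F(-1), U(2)) = 311 + 66*(4 + 1² - 8*2) = 311 + 66*(4 + 1 - 16) = 311 + 66*(-11) = 311 - 726 = -415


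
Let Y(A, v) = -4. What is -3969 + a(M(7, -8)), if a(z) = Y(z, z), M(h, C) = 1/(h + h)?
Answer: -3973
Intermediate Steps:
M(h, C) = 1/(2*h)
a(z) = -4
-3969 + a(M(7, -8)) = -3969 - 4 = -3973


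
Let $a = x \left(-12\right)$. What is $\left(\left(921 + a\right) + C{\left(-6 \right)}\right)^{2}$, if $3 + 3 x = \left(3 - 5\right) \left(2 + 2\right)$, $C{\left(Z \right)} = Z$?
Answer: $919681$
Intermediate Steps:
$x = - \frac{11}{3}$ ($x = -1 + \frac{\left(3 - 5\right) \left(2 + 2\right)}{3} = -1 + \frac{\left(-2\right) 4}{3} = -1 + \frac{1}{3} \left(-8\right) = -1 - \frac{8}{3} = - \frac{11}{3} \approx -3.6667$)
$a = 44$ ($a = \left(- \frac{11}{3}\right) \left(-12\right) = 44$)
$\left(\left(921 + a\right) + C{\left(-6 \right)}\right)^{2} = \left(\left(921 + 44\right) - 6\right)^{2} = \left(965 - 6\right)^{2} = 959^{2} = 919681$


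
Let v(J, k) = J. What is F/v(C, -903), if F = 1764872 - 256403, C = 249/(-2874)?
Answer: -1445113302/83 ≈ -1.7411e+7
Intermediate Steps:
C = -83/958 (C = 249*(-1/2874) = -83/958 ≈ -0.086639)
F = 1508469
F/v(C, -903) = 1508469/(-83/958) = 1508469*(-958/83) = -1445113302/83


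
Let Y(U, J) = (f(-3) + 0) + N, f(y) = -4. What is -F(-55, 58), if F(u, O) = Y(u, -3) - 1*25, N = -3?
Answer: 32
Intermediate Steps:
Y(U, J) = -7 (Y(U, J) = (-4 + 0) - 3 = -4 - 3 = -7)
F(u, O) = -32 (F(u, O) = -7 - 1*25 = -7 - 25 = -32)
-F(-55, 58) = -1*(-32) = 32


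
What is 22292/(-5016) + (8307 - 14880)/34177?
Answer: -18064633/3896178 ≈ -4.6365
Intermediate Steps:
22292/(-5016) + (8307 - 14880)/34177 = 22292*(-1/5016) - 6573*1/34177 = -5573/1254 - 6573/34177 = -18064633/3896178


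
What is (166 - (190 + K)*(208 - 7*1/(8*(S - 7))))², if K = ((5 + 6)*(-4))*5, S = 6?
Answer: 661981441/16 ≈ 4.1374e+7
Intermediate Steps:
K = -220 (K = (11*(-4))*5 = -44*5 = -220)
(166 - (190 + K)*(208 - 7*1/(8*(S - 7))))² = (166 - (190 - 220)*(208 - 7*1/(8*(6 - 7))))² = (166 - (-30)*(208 - 7/(8*(-1))))² = (166 - (-30)*(208 - 7/(-8)))² = (166 - (-30)*(208 - 7*(-⅛)))² = (166 - (-30)*(208 + 7/8))² = (166 - (-30)*1671/8)² = (166 - 1*(-25065/4))² = (166 + 25065/4)² = (25729/4)² = 661981441/16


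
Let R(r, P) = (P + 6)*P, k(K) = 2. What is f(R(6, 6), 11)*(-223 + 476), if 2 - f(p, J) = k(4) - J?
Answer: 2783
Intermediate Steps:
R(r, P) = P*(6 + P) (R(r, P) = (6 + P)*P = P*(6 + P))
f(p, J) = J (f(p, J) = 2 - (2 - J) = 2 + (-2 + J) = J)
f(R(6, 6), 11)*(-223 + 476) = 11*(-223 + 476) = 11*253 = 2783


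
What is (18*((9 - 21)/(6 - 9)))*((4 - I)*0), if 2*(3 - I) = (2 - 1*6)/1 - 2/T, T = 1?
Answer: 0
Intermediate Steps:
I = 6 (I = 3 - ((2 - 1*6)/1 - 2/1)/2 = 3 - ((2 - 6)*1 - 2*1)/2 = 3 - (-4*1 - 2)/2 = 3 - (-4 - 2)/2 = 3 - 1/2*(-6) = 3 + 3 = 6)
(18*((9 - 21)/(6 - 9)))*((4 - I)*0) = (18*((9 - 21)/(6 - 9)))*((4 - 1*6)*0) = (18*(-12/(-3)))*((4 - 6)*0) = (18*(-12*(-1/3)))*(-2*0) = (18*4)*0 = 72*0 = 0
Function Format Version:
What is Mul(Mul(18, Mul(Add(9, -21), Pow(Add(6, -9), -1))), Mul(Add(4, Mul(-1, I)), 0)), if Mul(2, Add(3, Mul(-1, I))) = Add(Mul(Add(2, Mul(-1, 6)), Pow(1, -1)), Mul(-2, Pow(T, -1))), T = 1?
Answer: 0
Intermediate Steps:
I = 6 (I = Add(3, Mul(Rational(-1, 2), Add(Mul(Add(2, Mul(-1, 6)), Pow(1, -1)), Mul(-2, Pow(1, -1))))) = Add(3, Mul(Rational(-1, 2), Add(Mul(Add(2, -6), 1), Mul(-2, 1)))) = Add(3, Mul(Rational(-1, 2), Add(Mul(-4, 1), -2))) = Add(3, Mul(Rational(-1, 2), Add(-4, -2))) = Add(3, Mul(Rational(-1, 2), -6)) = Add(3, 3) = 6)
Mul(Mul(18, Mul(Add(9, -21), Pow(Add(6, -9), -1))), Mul(Add(4, Mul(-1, I)), 0)) = Mul(Mul(18, Mul(Add(9, -21), Pow(Add(6, -9), -1))), Mul(Add(4, Mul(-1, 6)), 0)) = Mul(Mul(18, Mul(-12, Pow(-3, -1))), Mul(Add(4, -6), 0)) = Mul(Mul(18, Mul(-12, Rational(-1, 3))), Mul(-2, 0)) = Mul(Mul(18, 4), 0) = Mul(72, 0) = 0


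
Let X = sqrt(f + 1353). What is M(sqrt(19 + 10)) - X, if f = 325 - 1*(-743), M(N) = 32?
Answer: 32 - 3*sqrt(269) ≈ -17.204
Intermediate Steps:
f = 1068 (f = 325 + 743 = 1068)
X = 3*sqrt(269) (X = sqrt(1068 + 1353) = sqrt(2421) = 3*sqrt(269) ≈ 49.204)
M(sqrt(19 + 10)) - X = 32 - 3*sqrt(269)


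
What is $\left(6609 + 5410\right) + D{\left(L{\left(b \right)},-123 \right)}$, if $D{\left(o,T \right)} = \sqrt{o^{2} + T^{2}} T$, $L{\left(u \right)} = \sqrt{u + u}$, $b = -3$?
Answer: $12019 - 8733 \sqrt{3} \approx -3107.0$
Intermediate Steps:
$L{\left(u \right)} = \sqrt{2} \sqrt{u}$ ($L{\left(u \right)} = \sqrt{2 u} = \sqrt{2} \sqrt{u}$)
$D{\left(o,T \right)} = T \sqrt{T^{2} + o^{2}}$ ($D{\left(o,T \right)} = \sqrt{T^{2} + o^{2}} T = T \sqrt{T^{2} + o^{2}}$)
$\left(6609 + 5410\right) + D{\left(L{\left(b \right)},-123 \right)} = \left(6609 + 5410\right) - 123 \sqrt{\left(-123\right)^{2} + \left(\sqrt{2} \sqrt{-3}\right)^{2}} = 12019 - 123 \sqrt{15129 + \left(\sqrt{2} i \sqrt{3}\right)^{2}} = 12019 - 123 \sqrt{15129 + \left(i \sqrt{6}\right)^{2}} = 12019 - 123 \sqrt{15129 - 6} = 12019 - 123 \sqrt{15123} = 12019 - 123 \cdot 71 \sqrt{3} = 12019 - 8733 \sqrt{3}$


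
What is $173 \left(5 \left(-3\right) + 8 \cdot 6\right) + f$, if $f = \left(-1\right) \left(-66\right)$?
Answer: $5775$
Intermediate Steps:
$f = 66$
$173 \left(5 \left(-3\right) + 8 \cdot 6\right) + f = 173 \left(5 \left(-3\right) + 8 \cdot 6\right) + 66 = 173 \left(-15 + 48\right) + 66 = 173 \cdot 33 + 66 = 5709 + 66 = 5775$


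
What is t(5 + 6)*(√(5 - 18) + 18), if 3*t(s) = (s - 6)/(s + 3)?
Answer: 15/7 + 5*I*√13/42 ≈ 2.1429 + 0.42923*I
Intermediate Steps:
t(s) = (-6 + s)/(3*(3 + s)) (t(s) = ((s - 6)/(s + 3))/3 = ((-6 + s)/(3 + s))/3 = (-6 + s)/(3*(3 + s)))
t(5 + 6)*(√(5 - 18) + 18) = ((-6 + (5 + 6))/(3*(3 + (5 + 6))))*(√(5 - 18) + 18) = ((-6 + 11)/(3*(3 + 11)))*(√(-13) + 18) = ((⅓)*5/14)*(I*√13 + 18) = ((⅓)*(1/14)*5)*(18 + I*√13) = 5*(18 + I*√13)/42 = 15/7 + 5*I*√13/42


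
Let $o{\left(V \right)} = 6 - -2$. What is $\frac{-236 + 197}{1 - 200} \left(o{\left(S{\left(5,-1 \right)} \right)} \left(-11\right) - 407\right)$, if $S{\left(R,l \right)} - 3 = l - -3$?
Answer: $- \frac{19305}{199} \approx -97.01$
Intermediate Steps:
$S{\left(R,l \right)} = 6 + l$ ($S{\left(R,l \right)} = 3 + \left(l - -3\right) = 3 + \left(l + 3\right) = 3 + \left(3 + l\right) = 6 + l$)
$o{\left(V \right)} = 8$ ($o{\left(V \right)} = 6 + 2 = 8$)
$\frac{-236 + 197}{1 - 200} \left(o{\left(S{\left(5,-1 \right)} \right)} \left(-11\right) - 407\right) = \frac{-236 + 197}{1 - 200} \left(8 \left(-11\right) - 407\right) = - \frac{39}{-199} \left(-88 - 407\right) = \left(-39\right) \left(- \frac{1}{199}\right) \left(-495\right) = \frac{39}{199} \left(-495\right) = - \frac{19305}{199}$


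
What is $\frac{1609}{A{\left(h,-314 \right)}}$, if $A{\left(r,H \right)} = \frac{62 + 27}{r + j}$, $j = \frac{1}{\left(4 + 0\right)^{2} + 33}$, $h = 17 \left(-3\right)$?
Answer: $- \frac{4019282}{4361} \approx -921.64$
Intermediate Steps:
$h = -51$
$j = \frac{1}{49}$ ($j = \frac{1}{4^{2} + 33} = \frac{1}{16 + 33} = \frac{1}{49} \approx 0.020408$)
$A{\left(r,H \right)} = \frac{89}{\frac{1}{49} + r}$ ($A{\left(r,H \right)} = \frac{62 + 27}{r + \frac{1}{49}} = \frac{89}{\frac{1}{49} + r}$)
$\frac{1609}{A{\left(h,-314 \right)}} = \frac{1609}{4361 \frac{1}{1 + 49 \left(-51\right)}} = \frac{1609}{4361 \frac{1}{1 - 2499}} = \frac{1609}{4361 \frac{1}{-2498}} = \frac{1609}{4361 \left(- \frac{1}{2498}\right)} = \frac{1609}{- \frac{4361}{2498}} = 1609 \left(- \frac{2498}{4361}\right) = - \frac{4019282}{4361}$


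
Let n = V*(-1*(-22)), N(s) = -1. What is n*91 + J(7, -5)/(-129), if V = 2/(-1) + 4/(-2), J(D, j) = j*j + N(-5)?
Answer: -344352/43 ≈ -8008.2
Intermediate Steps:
J(D, j) = -1 + j**2 (J(D, j) = j*j - 1 = j**2 - 1 = -1 + j**2)
V = -4 (V = 2*(-1) + 4*(-1/2) = -2 - 2 = -4)
n = -88 (n = -(-4)*(-22) = -4*22 = -88)
n*91 + J(7, -5)/(-129) = -88*91 + (-1 + (-5)**2)/(-129) = -8008 + (-1 + 25)*(-1/129) = -8008 + 24*(-1/129) = -8008 - 8/43 = -344352/43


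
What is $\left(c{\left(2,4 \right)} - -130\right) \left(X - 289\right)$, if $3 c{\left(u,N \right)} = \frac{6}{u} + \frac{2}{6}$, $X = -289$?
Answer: $- \frac{682040}{9} \approx -75782.0$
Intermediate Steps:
$c{\left(u,N \right)} = \frac{1}{9} + \frac{2}{u}$ ($c{\left(u,N \right)} = \frac{\frac{6}{u} + \frac{2}{6}}{3} = \frac{\frac{6}{u} + 2 \cdot \frac{1}{6}}{3} = \frac{\frac{6}{u} + \frac{1}{3}}{3} = \frac{\frac{1}{3} + \frac{6}{u}}{3} = \frac{1}{9} + \frac{2}{u}$)
$\left(c{\left(2,4 \right)} - -130\right) \left(X - 289\right) = \left(\frac{18 + 2}{9 \cdot 2} - -130\right) \left(-289 - 289\right) = \left(\frac{1}{9} \cdot \frac{1}{2} \cdot 20 + 130\right) \left(-289 - 289\right) = \left(\frac{10}{9} + 130\right) \left(-578\right) = \frac{1180}{9} \left(-578\right) = - \frac{682040}{9}$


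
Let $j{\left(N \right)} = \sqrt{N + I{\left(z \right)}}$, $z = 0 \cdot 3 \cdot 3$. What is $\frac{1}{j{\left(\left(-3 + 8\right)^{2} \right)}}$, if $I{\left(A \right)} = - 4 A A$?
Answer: $\frac{1}{5} \approx 0.2$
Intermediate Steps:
$z = 0$ ($z = 0 \cdot 3 = 0$)
$I{\left(A \right)} = - 4 A^{2}$
$j{\left(N \right)} = \sqrt{N}$ ($j{\left(N \right)} = \sqrt{N - 4 \cdot 0^{2}} = \sqrt{N - 0} = \sqrt{N + 0} = \sqrt{N}$)
$\frac{1}{j{\left(\left(-3 + 8\right)^{2} \right)}} = \frac{1}{\sqrt{\left(-3 + 8\right)^{2}}} = \frac{1}{\sqrt{5^{2}}} = \frac{1}{\sqrt{25}} = \frac{1}{5}$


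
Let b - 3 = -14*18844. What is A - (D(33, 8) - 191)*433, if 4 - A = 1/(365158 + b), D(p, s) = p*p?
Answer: -39405976351/101345 ≈ -3.8883e+5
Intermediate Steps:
D(p, s) = p**2
b = -263813 (b = 3 - 14*18844 = 3 - 263816 = -263813)
A = 405379/101345 (A = 4 - 1/(365158 - 263813) = 4 - 1/101345 = 405379/101345 ≈ 4.0000)
A - (D(33, 8) - 191)*433 = 405379/101345 - (33**2 - 191)*433 = 405379/101345 - (1089 - 191)*433 = 405379/101345 - 898*433 = 405379/101345 - 1*388834 = 405379/101345 - 388834 = -39405976351/101345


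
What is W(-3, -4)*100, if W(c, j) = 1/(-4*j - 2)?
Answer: 50/7 ≈ 7.1429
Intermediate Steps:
W(c, j) = 1/(-2 - 4*j)
W(-3, -4)*100 = -1/(2 + 4*(-4))*100 = -1/(2 - 16)*100 = -1/(-14)*100 = -1*(-1/14)*100 = (1/14)*100 = 50/7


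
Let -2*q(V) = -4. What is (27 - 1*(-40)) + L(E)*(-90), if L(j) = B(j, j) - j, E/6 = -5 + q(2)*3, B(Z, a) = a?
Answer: 67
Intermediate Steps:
q(V) = 2 (q(V) = -1/2*(-4) = 2)
E = 6 (E = 6*(-5 + 2*3) = 6*(-5 + 6) = 6*1 = 6)
L(j) = 0 (L(j) = j - j = 0)
(27 - 1*(-40)) + L(E)*(-90) = (27 - 1*(-40)) + 0*(-90) = (27 + 40) + 0 = 67 + 0 = 67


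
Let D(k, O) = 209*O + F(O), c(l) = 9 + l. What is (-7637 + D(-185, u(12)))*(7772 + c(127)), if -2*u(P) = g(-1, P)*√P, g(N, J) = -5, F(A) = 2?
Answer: -60377580 + 8263860*√3 ≈ -4.6064e+7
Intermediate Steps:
u(P) = 5*√P/2 (u(P) = -(-5)*√P/2 = 5*√P/2)
D(k, O) = 2 + 209*O (D(k, O) = 209*O + 2 = 2 + 209*O)
(-7637 + D(-185, u(12)))*(7772 + c(127)) = (-7637 + (2 + 209*(5*√12/2)))*(7772 + (9 + 127)) = (-7637 + (2 + 209*(5*(2*√3)/2)))*(7772 + 136) = (-7637 + (2 + 209*(5*√3)))*7908 = (-7637 + (2 + 1045*√3))*7908 = (-7635 + 1045*√3)*7908 = -60377580 + 8263860*√3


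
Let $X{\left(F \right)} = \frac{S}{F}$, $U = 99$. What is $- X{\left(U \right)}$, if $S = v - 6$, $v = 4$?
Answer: $\frac{2}{99} \approx 0.020202$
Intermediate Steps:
$S = -2$ ($S = 4 - 6 = -2$)
$X{\left(F \right)} = - \frac{2}{F}$
$- X{\left(U \right)} = - \frac{-2}{99} = \left(-1\right) \left(- \frac{2}{99}\right) = \frac{2}{99}$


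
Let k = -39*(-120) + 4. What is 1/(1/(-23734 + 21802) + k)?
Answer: 1932/9049487 ≈ 0.00021349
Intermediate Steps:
k = 4684 (k = 4680 + 4 = 4684)
1/(1/(-23734 + 21802) + k) = 1/(1/(-23734 + 21802) + 4684) = 1/(1/(-1932) + 4684) = 1/(-1/1932 + 4684) = 1/(9049487/1932) = 1932/9049487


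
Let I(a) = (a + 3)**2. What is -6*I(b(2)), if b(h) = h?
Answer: -150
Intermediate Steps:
I(a) = (3 + a)**2
-6*I(b(2)) = -6*(3 + 2)**2 = -6*5**2 = -6*25 = -150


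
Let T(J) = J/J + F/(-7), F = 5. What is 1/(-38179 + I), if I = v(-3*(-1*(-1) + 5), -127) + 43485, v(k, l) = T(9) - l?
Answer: 7/38033 ≈ 0.00018405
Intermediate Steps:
T(J) = 2/7 (T(J) = J/J + 5/(-7) = 1 + 5*(-⅐) = 1 - 5/7 = 2/7)
v(k, l) = 2/7 - l
I = 305286/7 (I = (2/7 - 1*(-127)) + 43485 = (2/7 + 127) + 43485 = 891/7 + 43485 = 305286/7 ≈ 43612.)
1/(-38179 + I) = 1/(-38179 + 305286/7) = 1/(38033/7) = 7/38033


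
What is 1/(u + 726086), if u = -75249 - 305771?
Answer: 1/345066 ≈ 2.8980e-6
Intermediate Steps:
u = -381020
1/(u + 726086) = 1/(-381020 + 726086) = 1/345066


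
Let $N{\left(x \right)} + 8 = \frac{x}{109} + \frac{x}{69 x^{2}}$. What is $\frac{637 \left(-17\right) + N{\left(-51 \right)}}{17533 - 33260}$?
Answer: $\frac{4156938505}{6032421117} \approx 0.6891$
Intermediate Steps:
$N{\left(x \right)} = -8 + \frac{1}{69 x} + \frac{x}{109}$ ($N{\left(x \right)} = -8 + \left(\frac{x}{109} + \frac{x}{69 x^{2}}\right) = -8 + \left(x \frac{1}{109} + x \frac{1}{69 x^{2}}\right) = -8 + \left(\frac{x}{109} + \frac{1}{69 x}\right) = -8 + \left(\frac{1}{69 x} + \frac{x}{109}\right) = -8 + \frac{1}{69 x} + \frac{x}{109}$)
$\frac{637 \left(-17\right) + N{\left(-51 \right)}}{17533 - 33260} = \frac{637 \left(-17\right) + \left(-8 + \frac{1}{69 \left(-51\right)} + \frac{1}{109} \left(-51\right)\right)}{17533 - 33260} = \frac{-10829 - \frac{3248146}{383571}}{-15727} = \left(-10829 - \frac{3248146}{383571}\right) \left(- \frac{1}{15727}\right) = \left(- \frac{4156938505}{383571}\right) \left(- \frac{1}{15727}\right) = \frac{4156938505}{6032421117}$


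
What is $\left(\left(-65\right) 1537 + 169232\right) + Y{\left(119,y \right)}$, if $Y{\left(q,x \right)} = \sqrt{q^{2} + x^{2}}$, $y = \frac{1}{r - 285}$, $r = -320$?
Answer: $69327 + \frac{\sqrt{5183280026}}{605} \approx 69446.0$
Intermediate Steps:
$y = - \frac{1}{605}$ ($y = \frac{1}{-320 - 285} = \frac{1}{-605} = - \frac{1}{605} \approx -0.0016529$)
$\left(\left(-65\right) 1537 + 169232\right) + Y{\left(119,y \right)} = \left(\left(-65\right) 1537 + 169232\right) + \sqrt{119^{2} + \left(- \frac{1}{605}\right)^{2}} = \left(-99905 + 169232\right) + \sqrt{14161 + \frac{1}{366025}} = 69327 + \sqrt{\frac{5183280026}{366025}} = 69327 + \frac{\sqrt{5183280026}}{605}$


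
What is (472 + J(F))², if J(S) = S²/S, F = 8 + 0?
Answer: 230400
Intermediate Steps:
F = 8
J(S) = S
(472 + J(F))² = (472 + 8)² = 480² = 230400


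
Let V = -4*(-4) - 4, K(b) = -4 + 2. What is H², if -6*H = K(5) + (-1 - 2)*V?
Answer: 361/9 ≈ 40.111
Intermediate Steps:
K(b) = -2
V = 12 (V = 16 - 4 = 12)
H = 19/3 (H = -(-2 + (-1 - 2)*12)/6 = -(-2 - 3*12)/6 = -(-2 - 36)/6 = -⅙*(-38) = 19/3 ≈ 6.3333)
H² = (19/3)² = 361/9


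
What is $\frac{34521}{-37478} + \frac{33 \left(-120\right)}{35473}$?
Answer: $- \frac{1372976313}{1329457094} \approx -1.0327$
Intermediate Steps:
$\frac{34521}{-37478} + \frac{33 \left(-120\right)}{35473} = 34521 \left(- \frac{1}{37478}\right) - \frac{3960}{35473} = - \frac{34521}{37478} - \frac{3960}{35473} = - \frac{1372976313}{1329457094}$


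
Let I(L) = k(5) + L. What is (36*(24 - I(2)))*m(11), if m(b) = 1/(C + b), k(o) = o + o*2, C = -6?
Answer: 252/5 ≈ 50.400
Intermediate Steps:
k(o) = 3*o (k(o) = o + 2*o = 3*o)
m(b) = 1/(-6 + b)
I(L) = 15 + L (I(L) = 3*5 + L = 15 + L)
(36*(24 - I(2)))*m(11) = (36*(24 - (15 + 2)))/(-6 + 11) = (36*(24 - 1*17))/5 = (36*(24 - 17))*(1/5) = (36*7)*(1/5) = 252*(1/5) = 252/5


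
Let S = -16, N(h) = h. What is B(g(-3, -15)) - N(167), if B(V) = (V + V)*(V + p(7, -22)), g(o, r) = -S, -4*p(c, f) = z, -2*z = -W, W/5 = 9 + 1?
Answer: 145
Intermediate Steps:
W = 50 (W = 5*(9 + 1) = 5*10 = 50)
z = 25 (z = -(-1)*50/2 = -½*(-50) = 25)
p(c, f) = -25/4 (p(c, f) = -¼*25 = -25/4)
g(o, r) = 16 (g(o, r) = -1*(-16) = 16)
B(V) = 2*V*(-25/4 + V) (B(V) = (V + V)*(V - 25/4) = (2*V)*(-25/4 + V) = 2*V*(-25/4 + V))
B(g(-3, -15)) - N(167) = (½)*16*(-25 + 4*16) - 1*167 = (½)*16*(-25 + 64) - 167 = (½)*16*39 - 167 = 312 - 167 = 145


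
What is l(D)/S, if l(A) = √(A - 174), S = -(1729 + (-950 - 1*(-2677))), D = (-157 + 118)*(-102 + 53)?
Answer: -√193/1152 ≈ -0.012059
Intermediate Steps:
D = 1911 (D = -39*(-49) = 1911)
S = -3456 (S = -(1729 + (-950 + 2677)) = -(1729 + 1727) = -1*3456 = -3456)
l(A) = √(-174 + A)
l(D)/S = √(-174 + 1911)/(-3456) = √1737*(-1/3456) = (3*√193)*(-1/3456) = -√193/1152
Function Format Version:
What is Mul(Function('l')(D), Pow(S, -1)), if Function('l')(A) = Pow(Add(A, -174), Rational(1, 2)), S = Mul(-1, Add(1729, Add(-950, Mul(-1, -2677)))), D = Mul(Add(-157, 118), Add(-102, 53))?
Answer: Mul(Rational(-1, 1152), Pow(193, Rational(1, 2))) ≈ -0.012059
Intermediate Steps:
D = 1911 (D = Mul(-39, -49) = 1911)
S = -3456 (S = Mul(-1, Add(1729, Add(-950, 2677))) = Mul(-1, Add(1729, 1727)) = Mul(-1, 3456) = -3456)
Function('l')(A) = Pow(Add(-174, A), Rational(1, 2))
Mul(Function('l')(D), Pow(S, -1)) = Mul(Pow(Add(-174, 1911), Rational(1, 2)), Pow(-3456, -1)) = Mul(Pow(1737, Rational(1, 2)), Rational(-1, 3456)) = Mul(Mul(3, Pow(193, Rational(1, 2))), Rational(-1, 3456)) = Mul(Rational(-1, 1152), Pow(193, Rational(1, 2)))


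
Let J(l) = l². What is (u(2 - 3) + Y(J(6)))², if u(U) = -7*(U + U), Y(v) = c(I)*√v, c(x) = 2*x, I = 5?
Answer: 5476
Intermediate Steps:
Y(v) = 10*√v (Y(v) = (2*5)*√v = 10*√v)
u(U) = -14*U
(u(2 - 3) + Y(J(6)))² = (-14*(2 - 3) + 10*√(6²))² = (-14*(-1) + 10*√36)² = (14 + 10*6)² = (14 + 60)² = 74² = 5476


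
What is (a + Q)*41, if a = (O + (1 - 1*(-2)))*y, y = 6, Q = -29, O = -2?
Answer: -943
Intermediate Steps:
a = 6 (a = (-2 + (1 - 1*(-2)))*6 = (-2 + (1 + 2))*6 = (-2 + 3)*6 = 1*6 = 6)
(a + Q)*41 = (6 - 29)*41 = -23*41 = -943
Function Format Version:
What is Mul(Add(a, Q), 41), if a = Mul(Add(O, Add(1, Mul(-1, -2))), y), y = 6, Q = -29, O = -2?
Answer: -943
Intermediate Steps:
a = 6 (a = Mul(Add(-2, Add(1, Mul(-1, -2))), 6) = Mul(Add(-2, Add(1, 2)), 6) = Mul(Add(-2, 3), 6) = Mul(1, 6) = 6)
Mul(Add(a, Q), 41) = Mul(Add(6, -29), 41) = Mul(-23, 41) = -943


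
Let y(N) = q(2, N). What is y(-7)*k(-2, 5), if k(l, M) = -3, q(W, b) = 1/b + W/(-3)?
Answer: 17/7 ≈ 2.4286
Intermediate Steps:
q(W, b) = 1/b - W/3 (q(W, b) = 1/b + W*(-1/3) = 1/b - W/3)
y(N) = -2/3 + 1/N (y(N) = 1/N - 1/3*2 = 1/N - 2/3 = -2/3 + 1/N)
y(-7)*k(-2, 5) = (-2/3 + 1/(-7))*(-3) = (-2/3 - 1/7)*(-3) = -17/21*(-3) = 17/7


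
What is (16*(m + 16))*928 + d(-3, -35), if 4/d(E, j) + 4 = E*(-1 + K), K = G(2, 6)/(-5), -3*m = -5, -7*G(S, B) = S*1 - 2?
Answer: 786932/3 ≈ 2.6231e+5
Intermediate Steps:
G(S, B) = 2/7 - S/7 (G(S, B) = -(S*1 - 2)/7 = -(S - 2)/7 = -(-2 + S)/7 = 2/7 - S/7)
m = 5/3 (m = -⅓*(-5) = 5/3 ≈ 1.6667)
K = 0 (K = (2/7 - ⅐*2)/(-5) = (2/7 - 2/7)*(-⅕) = 0*(-⅕) = 0)
d(E, j) = 4/(-4 - E) (d(E, j) = 4/(-4 + E*(-1 + 0)) = 4/(-4 + E*(-1)) = 4/(-4 - E))
(16*(m + 16))*928 + d(-3, -35) = (16*(5/3 + 16))*928 - 4/(4 - 3) = (16*(53/3))*928 - 4/1 = (848/3)*928 - 4*1 = 786944/3 - 4 = 786932/3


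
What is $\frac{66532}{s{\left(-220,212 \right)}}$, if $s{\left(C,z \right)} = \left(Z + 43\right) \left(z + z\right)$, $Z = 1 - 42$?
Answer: $\frac{16633}{212} \approx 78.458$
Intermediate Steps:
$Z = -41$ ($Z = 1 - 42 = -41$)
$s{\left(C,z \right)} = 4 z$ ($s{\left(C,z \right)} = \left(-41 + 43\right) \left(z + z\right) = 2 \cdot 2 z = 4 z$)
$\frac{66532}{s{\left(-220,212 \right)}} = \frac{66532}{4 \cdot 212} = \frac{66532}{848} = 66532 \cdot \frac{1}{848} = \frac{16633}{212}$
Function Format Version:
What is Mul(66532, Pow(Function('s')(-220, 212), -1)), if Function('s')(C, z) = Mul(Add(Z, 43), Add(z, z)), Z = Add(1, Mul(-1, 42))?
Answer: Rational(16633, 212) ≈ 78.458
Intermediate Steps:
Z = -41 (Z = Add(1, -42) = -41)
Function('s')(C, z) = Mul(4, z) (Function('s')(C, z) = Mul(Add(-41, 43), Add(z, z)) = Mul(2, Mul(2, z)) = Mul(4, z))
Mul(66532, Pow(Function('s')(-220, 212), -1)) = Mul(66532, Pow(Mul(4, 212), -1)) = Mul(66532, Pow(848, -1)) = Mul(66532, Rational(1, 848)) = Rational(16633, 212)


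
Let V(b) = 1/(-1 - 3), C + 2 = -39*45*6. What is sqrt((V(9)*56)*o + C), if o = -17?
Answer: I*sqrt(10294) ≈ 101.46*I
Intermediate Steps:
C = -10532 (C = -2 - 39*45*6 = -2 - 1755*6 = -2 - 10530 = -10532)
V(b) = -1/4 (V(b) = 1/(-4) = -1/4)
sqrt((V(9)*56)*o + C) = sqrt(-1/4*56*(-17) - 10532) = sqrt(-14*(-17) - 10532) = sqrt(238 - 10532) = sqrt(-10294) = I*sqrt(10294)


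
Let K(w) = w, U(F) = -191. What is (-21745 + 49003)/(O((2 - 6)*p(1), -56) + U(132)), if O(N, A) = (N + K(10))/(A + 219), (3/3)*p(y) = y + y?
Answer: -1481018/10377 ≈ -142.72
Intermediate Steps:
p(y) = 2*y (p(y) = y + y = 2*y)
O(N, A) = (10 + N)/(219 + A) (O(N, A) = (N + 10)/(A + 219) = (10 + N)/(219 + A))
(-21745 + 49003)/(O((2 - 6)*p(1), -56) + U(132)) = (-21745 + 49003)/((10 + (2 - 6)*(2*1))/(219 - 56) - 191) = 27258/((10 - 4*2)/163 - 191) = 27258/((10 - 8)/163 - 191) = 27258/((1/163)*2 - 191) = 27258/(2/163 - 191) = 27258/(-31131/163) = 27258*(-163/31131) = -1481018/10377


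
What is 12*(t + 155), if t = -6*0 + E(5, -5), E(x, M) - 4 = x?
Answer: 1968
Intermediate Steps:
E(x, M) = 4 + x
t = 9 (t = -6*0 + (4 + 5) = 0 + 9 = 9)
12*(t + 155) = 12*(9 + 155) = 12*164 = 1968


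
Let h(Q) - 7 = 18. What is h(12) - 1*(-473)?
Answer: 498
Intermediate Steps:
h(Q) = 25 (h(Q) = 7 + 18 = 25)
h(12) - 1*(-473) = 25 - 1*(-473) = 25 + 473 = 498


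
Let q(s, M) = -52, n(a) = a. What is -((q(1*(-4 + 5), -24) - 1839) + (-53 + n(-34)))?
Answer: 1978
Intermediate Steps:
-((q(1*(-4 + 5), -24) - 1839) + (-53 + n(-34))) = -((-52 - 1839) + (-53 - 34)) = -(-1891 - 87) = -1*(-1978) = 1978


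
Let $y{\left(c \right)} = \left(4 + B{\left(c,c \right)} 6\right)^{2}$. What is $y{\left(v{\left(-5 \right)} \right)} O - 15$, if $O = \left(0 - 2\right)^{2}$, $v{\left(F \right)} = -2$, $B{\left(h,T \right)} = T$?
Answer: $241$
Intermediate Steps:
$y{\left(c \right)} = \left(4 + 6 c\right)^{2}$ ($y{\left(c \right)} = \left(4 + c 6\right)^{2} = \left(4 + 6 c\right)^{2}$)
$O = 4$ ($O = \left(-2\right)^{2} = 4$)
$y{\left(v{\left(-5 \right)} \right)} O - 15 = 4 \left(2 + 3 \left(-2\right)\right)^{2} \cdot 4 - 15 = 4 \left(2 - 6\right)^{2} \cdot 4 - 15 = 4 \left(-4\right)^{2} \cdot 4 - 15 = 4 \cdot 16 \cdot 4 - 15 = 64 \cdot 4 - 15 = 256 - 15 = 241$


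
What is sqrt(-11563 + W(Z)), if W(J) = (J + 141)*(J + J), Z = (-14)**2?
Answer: sqrt(120541) ≈ 347.19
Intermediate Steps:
Z = 196
W(J) = 2*J*(141 + J) (W(J) = (141 + J)*(2*J) = 2*J*(141 + J))
sqrt(-11563 + W(Z)) = sqrt(-11563 + 2*196*(141 + 196)) = sqrt(-11563 + 2*196*337) = sqrt(-11563 + 132104) = sqrt(120541)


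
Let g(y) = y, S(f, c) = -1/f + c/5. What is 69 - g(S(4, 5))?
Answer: 273/4 ≈ 68.250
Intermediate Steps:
S(f, c) = -1/f + c/5 (S(f, c) = -1/f + c*(⅕) = -1/f + c/5)
69 - g(S(4, 5)) = 69 - (-1/4 + (⅕)*5) = 69 - (-1*¼ + 1) = 69 - (-¼ + 1) = 69 - 1*¾ = 69 - ¾ = 273/4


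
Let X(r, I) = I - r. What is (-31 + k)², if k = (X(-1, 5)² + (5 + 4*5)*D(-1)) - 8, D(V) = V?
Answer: 784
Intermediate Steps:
k = 3 (k = ((5 - 1*(-1))² + (5 + 4*5)*(-1)) - 8 = ((5 + 1)² + (5 + 20)*(-1)) - 8 = (6² + 25*(-1)) - 8 = (36 - 25) - 8 = 11 - 8 = 3)
(-31 + k)² = (-31 + 3)² = (-28)² = 784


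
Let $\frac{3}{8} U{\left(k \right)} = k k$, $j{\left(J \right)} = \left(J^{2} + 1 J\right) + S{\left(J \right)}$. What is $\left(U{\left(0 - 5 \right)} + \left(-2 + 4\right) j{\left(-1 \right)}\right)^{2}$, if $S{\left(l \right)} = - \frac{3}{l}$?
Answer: $\frac{47524}{9} \approx 5280.4$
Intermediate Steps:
$j{\left(J \right)} = J + J^{2} - \frac{3}{J}$ ($j{\left(J \right)} = \left(J^{2} + 1 J\right) - \frac{3}{J} = \left(J^{2} + J\right) - \frac{3}{J} = \left(J + J^{2}\right) - \frac{3}{J} = J + J^{2} - \frac{3}{J}$)
$U{\left(k \right)} = \frac{8 k^{2}}{3}$ ($U{\left(k \right)} = \frac{8 k k}{3} = \frac{8 k^{2}}{3}$)
$\left(U{\left(0 - 5 \right)} + \left(-2 + 4\right) j{\left(-1 \right)}\right)^{2} = \left(\frac{8 \left(0 - 5\right)^{2}}{3} + \left(-2 + 4\right) \left(-1 + \left(-1\right)^{2} - \frac{3}{-1}\right)\right)^{2} = \left(\frac{8 \left(0 - 5\right)^{2}}{3} + 2 \left(-1 + 1 - -3\right)\right)^{2} = \left(\frac{8 \left(-5\right)^{2}}{3} + 2 \left(-1 + 1 + 3\right)\right)^{2} = \left(\frac{8}{3} \cdot 25 + 2 \cdot 3\right)^{2} = \left(\frac{200}{3} + 6\right)^{2} = \left(\frac{218}{3}\right)^{2} = \frac{47524}{9}$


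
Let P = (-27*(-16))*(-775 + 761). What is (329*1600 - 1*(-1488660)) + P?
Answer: 2009012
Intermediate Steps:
P = -6048 (P = 432*(-14) = -6048)
(329*1600 - 1*(-1488660)) + P = (329*1600 - 1*(-1488660)) - 6048 = (526400 + 1488660) - 6048 = 2015060 - 6048 = 2009012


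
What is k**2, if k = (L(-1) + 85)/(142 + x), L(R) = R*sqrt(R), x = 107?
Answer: (85 - I)**2/62001 ≈ 0.11651 - 0.0027419*I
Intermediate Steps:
L(R) = R**(3/2)
k = 85/249 - I/249 (k = ((-1)**(3/2) + 85)/(142 + 107) = (-I + 85)/249 = (85 - I)*(1/249) = 85/249 - I/249 ≈ 0.34137 - 0.0040161*I)
k**2 = (85/249 - I/249)**2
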